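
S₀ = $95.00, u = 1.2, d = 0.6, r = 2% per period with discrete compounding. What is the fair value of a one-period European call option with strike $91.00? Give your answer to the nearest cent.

$15.78

Risk-neutral probability p = (1 + 0.02 − 0.6)/(1.2 − 0.6) = 0.4200/0.6000 = 0.7000
Terminal stock prices: S_u = 114, S_d = 57
Terminal payoffs (S − K): max(23, 0) = 23, max(-34, 0) = 0
Node 0 (S = 95): V_0 = 1/1.02·[0.7000·23.0000 + 0.3000·0.0000] = 15.7843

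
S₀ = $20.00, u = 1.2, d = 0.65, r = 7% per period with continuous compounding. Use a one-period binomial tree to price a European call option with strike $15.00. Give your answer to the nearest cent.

$6.45

Risk-neutral probability p = (e^0.07 − 0.65)/(1.2 − 0.65) = 0.4225/0.5500 = 0.7682
Terminal stock prices: S_u = 24, S_d = 13
Terminal payoffs (S − K): max(9, 0) = 9, max(-2, 0) = 0
Node 0 (S = 20): V_0 = e^(−0.07)·[0.7682·9.0000 + 0.2318·0.0000] = 6.4464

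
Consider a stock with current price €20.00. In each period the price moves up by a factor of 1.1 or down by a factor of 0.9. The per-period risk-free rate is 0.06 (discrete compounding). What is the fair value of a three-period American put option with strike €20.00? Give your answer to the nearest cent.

Risk-neutral probability p = (1 + 0.06 − 0.9)/(1.1 − 0.9) = 0.1600/0.2000 = 0.8000
Terminal stock prices: S_uuu = 26.62, S_uud = 21.78, S_udd = 17.82, S_ddd = 14.58
Terminal payoffs (K − S): max(-6.62, 0) = 0, max(-1.78, 0) = 0, max(2.18, 0) = 2.18, max(5.42, 0) = 5.42
Node uu (S = 24.2): continuation = 1/1.06·[0.8000·0.0000 + 0.2000·0.0000] = 0.0000; exercise value = 0.0000 ≤ continuation, so V_uu = 0.0000
Node ud (S = 19.8): continuation = 1/1.06·[0.8000·0.0000 + 0.2000·2.1800] = 0.4113; exercise value = 0.2000 ≤ continuation, so V_ud = 0.4113
Node dd (S = 16.2): continuation = 1/1.06·[0.8000·2.1800 + 0.2000·5.4200] = 2.6679; exercise value = 3.8000 > continuation, so V_dd = 3.8000 (exercise)
Node u (S = 22): continuation = 1/1.06·[0.8000·0.0000 + 0.2000·0.4113] = 0.0776; exercise value = 0.0000 ≤ continuation, so V_u = 0.0776
Node d (S = 18): continuation = 1/1.06·[0.8000·0.4113 + 0.2000·3.8000] = 1.0274; exercise value = 2.0000 > continuation, so V_d = 2.0000 (exercise)
Node 0 (S = 20): continuation = 1/1.06·[0.8000·0.0776 + 0.2000·2.0000] = 0.4359; exercise value = 0.0000 ≤ continuation, so V_0 = 0.4359

€0.44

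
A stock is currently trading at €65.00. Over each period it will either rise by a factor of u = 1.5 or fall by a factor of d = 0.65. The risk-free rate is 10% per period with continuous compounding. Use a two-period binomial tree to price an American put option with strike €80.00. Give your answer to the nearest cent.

Risk-neutral probability p = (e^0.1 − 0.65)/(1.5 − 0.65) = 0.4552/0.8500 = 0.5355
Terminal stock prices: S_uu = 146.2, S_ud = 63.38, S_dd = 27.46
Terminal payoffs (K − S): max(-66.25, 0) = 0, max(16.62, 0) = 16.62, max(52.54, 0) = 52.54
Node u (S = 97.5): continuation = e^(−0.1)·[0.5355·0.0000 + 0.4645·16.6250] = 6.9875; exercise value = 0.0000 ≤ continuation, so V_u = 6.9875
Node d (S = 42.25): continuation = e^(−0.1)·[0.5355·16.6250 + 0.4645·52.5375] = 30.1370; exercise value = 37.7500 > continuation, so V_d = 37.7500 (exercise)
Node 0 (S = 65): continuation = e^(−0.1)·[0.5355·6.9875 + 0.4645·37.7500] = 19.2521; exercise value = 15.0000 ≤ continuation, so V_0 = 19.2521

€19.25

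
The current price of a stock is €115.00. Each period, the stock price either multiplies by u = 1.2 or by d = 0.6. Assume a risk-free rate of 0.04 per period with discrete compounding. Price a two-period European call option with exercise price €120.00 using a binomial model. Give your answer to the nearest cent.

€22.67

Risk-neutral probability p = (1 + 0.04 − 0.6)/(1.2 − 0.6) = 0.4400/0.6000 = 0.7333
Terminal stock prices: S_uu = 165.6, S_ud = 82.8, S_dd = 41.4
Terminal payoffs (S − K): max(45.6, 0) = 45.6, max(-37.2, 0) = 0, max(-78.6, 0) = 0
Node u (S = 138): V_u = 1/1.04·[0.7333·45.6000 + 0.2667·0.0000] = 32.1538
Node d (S = 69): V_d = 1/1.04·[0.7333·0.0000 + 0.2667·0.0000] = 0.0000
Node 0 (S = 115): V_0 = 1/1.04·[0.7333·32.1538 + 0.2667·0.0000] = 22.6726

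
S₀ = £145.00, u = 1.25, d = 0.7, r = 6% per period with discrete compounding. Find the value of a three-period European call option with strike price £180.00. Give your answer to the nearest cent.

Risk-neutral probability p = (1 + 0.06 − 0.7)/(1.25 − 0.7) = 0.3600/0.5500 = 0.6545
Terminal stock prices: S_uuu = 283.2, S_uud = 158.6, S_udd = 88.81, S_ddd = 49.73
Terminal payoffs (S − K): max(103.2, 0) = 103.2, max(-21.41, 0) = 0, max(-91.19, 0) = 0, max(-130.3, 0) = 0
Node uu (S = 226.6): V_uu = 1/1.06·[0.6545·103.2031 + 0.3455·0.0000] = 63.7275
Node ud (S = 126.9): V_ud = 1/1.06·[0.6545·0.0000 + 0.3455·0.0000] = 0.0000
Node dd (S = 71.05): V_dd = 1/1.06·[0.6545·0.0000 + 0.3455·0.0000] = 0.0000
Node u (S = 181.2): V_u = 1/1.06·[0.6545·63.7275 + 0.3455·0.0000] = 39.3515
Node d (S = 101.5): V_d = 1/1.06·[0.6545·0.0000 + 0.3455·0.0000] = 0.0000
Node 0 (S = 145): V_0 = 1/1.06·[0.6545·39.3515 + 0.3455·0.0000] = 24.2994

£24.30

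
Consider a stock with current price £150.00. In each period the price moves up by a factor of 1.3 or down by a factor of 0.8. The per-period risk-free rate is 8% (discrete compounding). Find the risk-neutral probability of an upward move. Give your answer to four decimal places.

p = 0.5600

Risk-neutral probability p = (1 + 0.08 − 0.8)/(1.3 − 0.8) = 0.2800/0.5000 = 0.5600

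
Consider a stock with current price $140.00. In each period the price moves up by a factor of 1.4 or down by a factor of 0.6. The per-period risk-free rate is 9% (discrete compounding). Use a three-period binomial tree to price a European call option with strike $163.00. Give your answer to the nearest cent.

Risk-neutral probability p = (1 + 0.09 − 0.6)/(1.4 − 0.6) = 0.4900/0.8000 = 0.6125
Terminal stock prices: S_uuu = 384.2, S_uud = 164.6, S_udd = 70.56, S_ddd = 30.24
Terminal payoffs (S − K): max(221.2, 0) = 221.2, max(1.64, 0) = 1.64, max(-92.44, 0) = 0, max(-132.8, 0) = 0
Node uu (S = 274.4): V_uu = 1/1.09·[0.6125·221.1600 + 0.3875·1.6400] = 124.8587
Node ud (S = 117.6): V_ud = 1/1.09·[0.6125·1.6400 + 0.3875·0.0000] = 0.9216
Node dd (S = 50.4): V_dd = 1/1.09·[0.6125·0.0000 + 0.3875·0.0000] = 0.0000
Node u (S = 196): V_u = 1/1.09·[0.6125·124.8587 + 0.3875·0.9216] = 70.4891
Node d (S = 84): V_d = 1/1.09·[0.6125·0.9216 + 0.3875·0.0000] = 0.5178
Node 0 (S = 140): V_0 = 1/1.09·[0.6125·70.4891 + 0.3875·0.5178] = 39.7938

$39.79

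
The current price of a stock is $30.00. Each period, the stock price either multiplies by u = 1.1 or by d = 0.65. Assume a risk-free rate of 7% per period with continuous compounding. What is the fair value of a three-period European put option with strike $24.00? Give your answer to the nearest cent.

Risk-neutral probability p = (e^0.07 − 0.65)/(1.1 − 0.65) = 0.4225/0.4500 = 0.9389
Terminal stock prices: S_uuu = 39.93, S_uud = 23.6, S_udd = 13.94, S_ddd = 8.239
Terminal payoffs (K − S): max(-15.93, 0) = 0, max(0.405, 0) = 0.405, max(10.06, 0) = 10.06, max(15.76, 0) = 15.76
Node uu (S = 36.3): V_uu = e^(−0.07)·[0.9389·0.0000 + 0.0611·0.4050] = 0.0231
Node ud (S = 21.45): V_ud = e^(−0.07)·[0.9389·0.4050 + 0.0611·10.0575] = 0.9275
Node dd (S = 12.68): V_dd = e^(−0.07)·[0.9389·10.0575 + 0.0611·15.7613] = 9.7025
Node u (S = 33): V_u = e^(−0.07)·[0.9389·0.0231 + 0.0611·0.9275] = 0.0730
Node d (S = 19.5): V_d = e^(−0.07)·[0.9389·0.9275 + 0.0611·9.7025] = 1.3646
Node 0 (S = 30): V_0 = e^(−0.07)·[0.9389·0.0730 + 0.0611·1.3646] = 0.1417

$0.14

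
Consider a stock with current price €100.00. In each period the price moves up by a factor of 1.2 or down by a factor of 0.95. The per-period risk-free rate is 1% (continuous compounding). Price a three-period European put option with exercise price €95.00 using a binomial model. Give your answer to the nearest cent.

Risk-neutral probability p = (e^0.01 − 0.95)/(1.2 − 0.95) = 0.0601/0.2500 = 0.2402
Terminal stock prices: S_uuu = 172.8, S_uud = 136.8, S_udd = 108.3, S_ddd = 85.74
Terminal payoffs (K − S): max(-77.8, 0) = 0, max(-41.8, 0) = 0, max(-13.3, 0) = 0, max(9.263, 0) = 9.263
Node uu (S = 144): V_uu = e^(−0.01)·[0.2402·0.0000 + 0.7598·0.0000] = 0.0000
Node ud (S = 114): V_ud = e^(−0.01)·[0.2402·0.0000 + 0.7598·0.0000] = 0.0000
Node dd (S = 90.25): V_dd = e^(−0.01)·[0.2402·0.0000 + 0.7598·9.2625] = 6.9676
Node u (S = 120): V_u = e^(−0.01)·[0.2402·0.0000 + 0.7598·0.0000] = 0.0000
Node d (S = 95): V_d = e^(−0.01)·[0.2402·0.0000 + 0.7598·6.9676] = 5.2413
Node 0 (S = 100): V_0 = e^(−0.01)·[0.2402·0.0000 + 0.7598·5.2413] = 3.9427

€3.94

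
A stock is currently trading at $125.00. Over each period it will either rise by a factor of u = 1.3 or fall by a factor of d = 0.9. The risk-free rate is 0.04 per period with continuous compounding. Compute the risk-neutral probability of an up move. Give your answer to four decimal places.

p = 0.3520

Risk-neutral probability p = (e^0.04 − 0.9)/(1.3 − 0.9) = 0.1408/0.4000 = 0.3520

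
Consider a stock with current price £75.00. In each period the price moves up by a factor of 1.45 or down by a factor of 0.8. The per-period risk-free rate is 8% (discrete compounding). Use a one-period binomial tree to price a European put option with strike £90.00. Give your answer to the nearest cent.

£15.81

Risk-neutral probability p = (1 + 0.08 − 0.8)/(1.45 − 0.8) = 0.2800/0.6500 = 0.4308
Terminal stock prices: S_u = 108.8, S_d = 60
Terminal payoffs (K − S): max(-18.75, 0) = 0, max(30, 0) = 30
Node 0 (S = 75): V_0 = 1/1.08·[0.4308·0.0000 + 0.5692·30.0000] = 15.8120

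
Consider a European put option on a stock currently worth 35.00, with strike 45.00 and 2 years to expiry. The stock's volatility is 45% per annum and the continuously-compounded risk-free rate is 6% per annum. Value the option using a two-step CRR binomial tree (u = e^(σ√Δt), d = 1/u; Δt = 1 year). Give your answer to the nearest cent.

CRR parameters: u = e^(σ√Δt) = e^(0.45·√1) = 1.5683, d = 1/u = 0.6376
Per-period rate: rΔt = 0.06·1 = 0.06, so R = e^0.06 = 1.0618
Risk-neutral probability p = (e^0.06 − 0.6376)/(1.5683 − 0.6376) = 0.4242/0.9307 = 0.4558
Terminal stock prices: S_uu = 86.09, S_ud = 35, S_dd = 14.23
Terminal payoffs (K − S): max(-41.09, 0) = 0, max(10, 0) = 10, max(30.77, 0) = 30.77
Node u (S = 54.89): V_u = e^(−0.06)·[0.4558·0.0000 + 0.5442·10.0000] = 5.1251
Node d (S = 22.32): V_d = e^(−0.06)·[0.4558·10.0000 + 0.5442·30.7701] = 20.0624
Node 0 (S = 35): V_0 = e^(−0.06)·[0.4558·5.1251 + 0.5442·20.0624] = 12.4821

12.48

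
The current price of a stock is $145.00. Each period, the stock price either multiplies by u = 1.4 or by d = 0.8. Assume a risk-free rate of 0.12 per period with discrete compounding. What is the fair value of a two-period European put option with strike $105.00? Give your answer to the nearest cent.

Risk-neutral probability p = (1 + 0.12 − 0.8)/(1.4 − 0.8) = 0.3200/0.6000 = 0.5333
Terminal stock prices: S_uu = 284.2, S_ud = 162.4, S_dd = 92.8
Terminal payoffs (K − S): max(-179.2, 0) = 0, max(-57.4, 0) = 0, max(12.2, 0) = 12.2
Node u (S = 203): V_u = 1/1.12·[0.5333·0.0000 + 0.4667·0.0000] = 0.0000
Node d (S = 116): V_d = 1/1.12·[0.5333·0.0000 + 0.4667·12.2000] = 5.0833
Node 0 (S = 145): V_0 = 1/1.12·[0.5333·0.0000 + 0.4667·5.0833] = 2.1181

$2.12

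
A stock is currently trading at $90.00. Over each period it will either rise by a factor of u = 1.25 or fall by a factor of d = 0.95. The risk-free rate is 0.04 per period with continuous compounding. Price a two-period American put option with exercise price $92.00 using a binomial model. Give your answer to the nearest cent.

$4.84

Risk-neutral probability p = (e^0.04 − 0.95)/(1.25 − 0.95) = 0.0908/0.3000 = 0.3027
Terminal stock prices: S_uu = 140.6, S_ud = 106.9, S_dd = 81.22
Terminal payoffs (K − S): max(-48.62, 0) = 0, max(-14.88, 0) = 0, max(10.78, 0) = 10.78
Node u (S = 112.5): continuation = e^(−0.04)·[0.3027·0.0000 + 0.6973·0.0000] = 0.0000; exercise value = 0.0000 ≤ continuation, so V_u = 0.0000
Node d (S = 85.5): continuation = e^(−0.04)·[0.3027·0.0000 + 0.6973·10.7750] = 7.2188; exercise value = 6.5000 ≤ continuation, so V_d = 7.2188
Node 0 (S = 90): continuation = e^(−0.04)·[0.3027·0.0000 + 0.6973·7.2188] = 4.8363; exercise value = 2.0000 ≤ continuation, so V_0 = 4.8363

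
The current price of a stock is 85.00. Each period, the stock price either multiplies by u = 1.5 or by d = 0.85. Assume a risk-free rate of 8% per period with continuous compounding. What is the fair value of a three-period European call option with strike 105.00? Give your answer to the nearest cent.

17.83

Risk-neutral probability p = (e^0.08 − 0.85)/(1.5 − 0.85) = 0.2333/0.6500 = 0.3589
Terminal stock prices: S_uuu = 286.9, S_uud = 162.6, S_udd = 92.12, S_ddd = 52.2
Terminal payoffs (S − K): max(181.9, 0) = 181.9, max(57.56, 0) = 57.56, max(-12.88, 0) = 0, max(-52.8, 0) = 0
Node uu (S = 191.2): V_uu = e^(−0.08)·[0.3589·181.8750 + 0.6411·57.5625] = 94.3228
Node ud (S = 108.4): V_ud = e^(−0.08)·[0.3589·57.5625 + 0.6411·0.0000] = 19.0710
Node dd (S = 61.41): V_dd = e^(−0.08)·[0.3589·0.0000 + 0.6411·0.0000] = 0.0000
Node u (S = 127.5): V_u = e^(−0.08)·[0.3589·94.3228 + 0.6411·19.0710] = 42.5364
Node d (S = 72.25): V_d = e^(−0.08)·[0.3589·19.0710 + 0.6411·0.0000] = 6.3184
Node 0 (S = 85): V_0 = e^(−0.08)·[0.3589·42.5364 + 0.6411·6.3184] = 17.8320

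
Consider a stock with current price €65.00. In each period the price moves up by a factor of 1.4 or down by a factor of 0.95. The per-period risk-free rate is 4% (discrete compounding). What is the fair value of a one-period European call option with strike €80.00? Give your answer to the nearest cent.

€2.12

Risk-neutral probability p = (1 + 0.04 − 0.95)/(1.4 − 0.95) = 0.0900/0.4500 = 0.2000
Terminal stock prices: S_u = 91, S_d = 61.75
Terminal payoffs (S − K): max(11, 0) = 11, max(-18.25, 0) = 0
Node 0 (S = 65): V_0 = 1/1.04·[0.2000·11.0000 + 0.8000·0.0000] = 2.1154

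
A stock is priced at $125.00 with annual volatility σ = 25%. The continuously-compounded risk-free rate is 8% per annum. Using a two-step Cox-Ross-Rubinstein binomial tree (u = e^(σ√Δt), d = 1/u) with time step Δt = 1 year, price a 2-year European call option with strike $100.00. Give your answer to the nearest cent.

CRR parameters: u = e^(σ√Δt) = e^(0.25·√1) = 1.2840, d = 1/u = 0.7788
Per-period rate: rΔt = 0.08·1 = 0.08, so R = e^0.08 = 1.0833
Risk-neutral probability p = (e^0.08 − 0.7788)/(1.2840 − 0.7788) = 0.3045/0.5052 = 0.6027
Terminal stock prices: S_uu = 206.1, S_ud = 125, S_dd = 75.82
Terminal payoffs (S − K): max(106.1, 0) = 106.1, max(25, 0) = 25, max(-24.18, 0) = 0
Node u (S = 160.5): V_u = e^(−0.08)·[0.6027·106.0902 + 0.3973·25.0000] = 68.1915
Node d (S = 97.35): V_d = e^(−0.08)·[0.6027·25.0000 + 0.3973·0.0000] = 13.9085
Node 0 (S = 125): V_0 = e^(−0.08)·[0.6027·68.1915 + 0.3973·13.9085] = 43.0389

$43.04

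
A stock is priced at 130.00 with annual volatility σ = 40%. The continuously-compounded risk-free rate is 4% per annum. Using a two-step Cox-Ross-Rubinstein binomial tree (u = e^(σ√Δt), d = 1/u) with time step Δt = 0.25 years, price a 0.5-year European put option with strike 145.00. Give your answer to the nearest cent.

22.96

CRR parameters: u = e^(σ√Δt) = e^(0.4·√0.25) = 1.2214, d = 1/u = 0.8187
Per-period rate: rΔt = 0.04·0.25 = 0.01, so R = e^0.01 = 1.0101
Risk-neutral probability p = (e^0.01 − 0.8187)/(1.2214 − 0.8187) = 0.1913/0.4027 = 0.4751
Terminal stock prices: S_uu = 193.9, S_ud = 130, S_dd = 87.14
Terminal payoffs (K − S): max(-48.94, 0) = 0, max(15, 0) = 15, max(57.86, 0) = 57.86
Node u (S = 158.8): V_u = e^(−0.01)·[0.4751·0.0000 + 0.5249·15.0000] = 7.7948
Node d (S = 106.4): V_d = e^(−0.01)·[0.4751·15.0000 + 0.5249·57.8584] = 37.1222
Node 0 (S = 130): V_0 = e^(−0.01)·[0.4751·7.7948 + 0.5249·37.1222] = 22.9573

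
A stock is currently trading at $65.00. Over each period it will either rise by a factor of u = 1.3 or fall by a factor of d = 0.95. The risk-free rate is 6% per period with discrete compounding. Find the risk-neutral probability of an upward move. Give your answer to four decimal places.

Risk-neutral probability p = (1 + 0.06 − 0.95)/(1.3 − 0.95) = 0.1100/0.3500 = 0.3143

p = 0.3143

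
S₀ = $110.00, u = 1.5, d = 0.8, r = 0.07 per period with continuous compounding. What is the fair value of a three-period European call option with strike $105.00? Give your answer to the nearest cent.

$33.88

Risk-neutral probability p = (e^0.07 − 0.8)/(1.5 − 0.8) = 0.2725/0.7000 = 0.3893
Terminal stock prices: S_uuu = 371.2, S_uud = 198, S_udd = 105.6, S_ddd = 56.32
Terminal payoffs (S − K): max(266.2, 0) = 266.2, max(93, 0) = 93, max(0.6, 0) = 0.6, max(-48.68, 0) = 0
Node uu (S = 247.5): V_uu = e^(−0.07)·[0.3893·266.2500 + 0.6107·93.0000] = 149.5986
Node ud (S = 132): V_ud = e^(−0.07)·[0.3893·93.0000 + 0.6107·0.6000] = 34.0986
Node dd (S = 70.4): V_dd = e^(−0.07)·[0.3893·0.6000 + 0.6107·0.0000] = 0.2178
Node u (S = 165): V_u = e^(−0.07)·[0.3893·149.5986 + 0.6107·34.0986] = 73.7174
Node d (S = 88): V_d = e^(−0.07)·[0.3893·34.0986 + 0.6107·0.2178] = 12.5011
Node 0 (S = 110): V_0 = e^(−0.07)·[0.3893·73.7174 + 0.6107·12.5011] = 33.8761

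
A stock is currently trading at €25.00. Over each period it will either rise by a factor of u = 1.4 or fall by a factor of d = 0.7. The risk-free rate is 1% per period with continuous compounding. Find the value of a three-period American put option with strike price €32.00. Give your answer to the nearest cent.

€9.98

Risk-neutral probability p = (e^0.01 − 0.7)/(1.4 − 0.7) = 0.3101/0.7000 = 0.4429
Terminal stock prices: S_uuu = 68.6, S_uud = 34.3, S_udd = 17.15, S_ddd = 8.575
Terminal payoffs (K − S): max(-36.6, 0) = 0, max(-2.3, 0) = 0, max(14.85, 0) = 14.85, max(23.43, 0) = 23.43
Node uu (S = 49): continuation = e^(−0.01)·[0.4429·0.0000 + 0.5571·0.0000] = 0.0000; exercise value = 0.0000 ≤ continuation, so V_uu = 0.0000
Node ud (S = 24.5): continuation = e^(−0.01)·[0.4429·0.0000 + 0.5571·14.8500] = 8.1902; exercise value = 7.5000 ≤ continuation, so V_ud = 8.1902
Node dd (S = 12.25): continuation = e^(−0.01)·[0.4429·14.8500 + 0.5571·23.4250] = 19.4316; exercise value = 19.7500 > continuation, so V_dd = 19.7500 (exercise)
Node u (S = 35): continuation = e^(−0.01)·[0.4429·0.0000 + 0.5571·8.1902] = 4.5171; exercise value = 0.0000 ≤ continuation, so V_u = 4.5171
Node d (S = 17.5): continuation = e^(−0.01)·[0.4429·8.1902 + 0.5571·19.7500] = 14.4843; exercise value = 14.5000 > continuation, so V_d = 14.5000 (exercise)
Node 0 (S = 25): continuation = e^(−0.01)·[0.4429·4.5171 + 0.5571·14.5000] = 9.9780; exercise value = 7.0000 ≤ continuation, so V_0 = 9.9780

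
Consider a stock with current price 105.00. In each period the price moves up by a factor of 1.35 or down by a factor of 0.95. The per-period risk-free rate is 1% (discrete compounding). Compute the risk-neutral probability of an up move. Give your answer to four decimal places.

Risk-neutral probability p = (1 + 0.01 − 0.95)/(1.35 − 0.95) = 0.0600/0.4000 = 0.1500

p = 0.1500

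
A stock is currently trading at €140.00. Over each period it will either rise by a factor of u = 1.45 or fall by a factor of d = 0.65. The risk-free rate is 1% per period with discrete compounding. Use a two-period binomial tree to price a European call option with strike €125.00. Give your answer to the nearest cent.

€36.99

Risk-neutral probability p = (1 + 0.01 − 0.65)/(1.45 − 0.65) = 0.3600/0.8000 = 0.4500
Terminal stock prices: S_uu = 294.4, S_ud = 132, S_dd = 59.15
Terminal payoffs (S − K): max(169.4, 0) = 169.4, max(6.95, 0) = 6.95, max(-65.85, 0) = 0
Node u (S = 203): V_u = 1/1.01·[0.4500·169.3500 + 0.5500·6.9500] = 79.2376
Node d (S = 91): V_d = 1/1.01·[0.4500·6.9500 + 0.5500·0.0000] = 3.0965
Node 0 (S = 140): V_0 = 1/1.01·[0.4500·79.2376 + 0.5500·3.0965] = 36.9901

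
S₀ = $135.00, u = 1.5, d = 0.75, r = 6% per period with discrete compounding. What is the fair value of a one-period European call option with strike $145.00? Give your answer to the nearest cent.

$22.42

Risk-neutral probability p = (1 + 0.06 − 0.75)/(1.5 − 0.75) = 0.3100/0.7500 = 0.4133
Terminal stock prices: S_u = 202.5, S_d = 101.2
Terminal payoffs (S − K): max(57.5, 0) = 57.5, max(-43.75, 0) = 0
Node 0 (S = 135): V_0 = 1/1.06·[0.4133·57.5000 + 0.5867·0.0000] = 22.4214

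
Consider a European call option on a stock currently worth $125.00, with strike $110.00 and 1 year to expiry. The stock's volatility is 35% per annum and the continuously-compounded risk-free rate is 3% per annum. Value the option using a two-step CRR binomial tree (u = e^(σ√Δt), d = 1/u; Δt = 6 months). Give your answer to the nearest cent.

$27.51

CRR parameters: u = e^(σ√Δt) = e^(0.35·√0.5) = 1.2808, d = 1/u = 0.7808
Per-period rate: rΔt = 0.03·0.5 = 0.015, so R = e^0.015 = 1.0151
Risk-neutral probability p = (e^0.015 − 0.7808)/(1.2808 − 0.7808) = 0.2344/0.5000 = 0.4687
Terminal stock prices: S_uu = 205.1, S_ud = 125, S_dd = 76.2
Terminal payoffs (S − K): max(95.06, 0) = 95.06, max(15, 0) = 15, max(-33.8, 0) = 0
Node u (S = 160.1): V_u = e^(−0.015)·[0.4687·95.0571 + 0.5313·15.0000] = 51.7381
Node d (S = 97.6): V_d = e^(−0.015)·[0.4687·15.0000 + 0.5313·0.0000] = 6.9253
Node 0 (S = 125): V_0 = e^(−0.015)·[0.4687·51.7381 + 0.5313·6.9253] = 27.5117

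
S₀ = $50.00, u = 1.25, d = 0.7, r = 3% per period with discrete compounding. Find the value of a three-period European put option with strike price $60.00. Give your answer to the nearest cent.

$12.35

Risk-neutral probability p = (1 + 0.03 − 0.7)/(1.25 − 0.7) = 0.3300/0.5500 = 0.6000
Terminal stock prices: S_uuu = 97.66, S_uud = 54.69, S_udd = 30.62, S_ddd = 17.15
Terminal payoffs (K − S): max(-37.66, 0) = 0, max(5.312, 0) = 5.312, max(29.38, 0) = 29.38, max(42.85, 0) = 42.85
Node uu (S = 78.12): V_uu = 1/1.03·[0.6000·0.0000 + 0.4000·5.3125] = 2.0631
Node ud (S = 43.75): V_ud = 1/1.03·[0.6000·5.3125 + 0.4000·29.3750] = 14.5024
Node dd (S = 24.5): V_dd = 1/1.03·[0.6000·29.3750 + 0.4000·42.8500] = 33.7524
Node u (S = 62.5): V_u = 1/1.03·[0.6000·2.0631 + 0.4000·14.5024] = 6.8338
Node d (S = 35): V_d = 1/1.03·[0.6000·14.5024 + 0.4000·33.7524] = 21.5558
Node 0 (S = 50): V_0 = 1/1.03·[0.6000·6.8338 + 0.4000·21.5558] = 12.3520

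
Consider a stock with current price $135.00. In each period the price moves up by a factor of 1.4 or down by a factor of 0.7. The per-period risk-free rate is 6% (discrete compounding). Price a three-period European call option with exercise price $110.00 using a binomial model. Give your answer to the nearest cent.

Risk-neutral probability p = (1 + 0.06 − 0.7)/(1.4 − 0.7) = 0.3600/0.7000 = 0.5143
Terminal stock prices: S_uuu = 370.4, S_uud = 185.2, S_udd = 92.61, S_ddd = 46.3
Terminal payoffs (S − K): max(260.4, 0) = 260.4, max(75.22, 0) = 75.22, max(-17.39, 0) = 0, max(-63.7, 0) = 0
Node uu (S = 264.6): V_uu = 1/1.06·[0.5143·260.4400 + 0.4857·75.2200] = 160.8264
Node ud (S = 132.3): V_ud = 1/1.06·[0.5143·75.2200 + 0.4857·0.0000] = 36.4949
Node dd (S = 66.15): V_dd = 1/1.06·[0.5143·0.0000 + 0.4857·0.0000] = 0.0000
Node u (S = 189): V_u = 1/1.06·[0.5143·160.8264 + 0.4857·36.4949] = 94.7517
Node d (S = 94.5): V_d = 1/1.06·[0.5143·36.4949 + 0.4857·0.0000] = 17.7064
Node 0 (S = 135): V_0 = 1/1.06·[0.5143·94.7517 + 0.4857·17.7064] = 54.0846

$54.08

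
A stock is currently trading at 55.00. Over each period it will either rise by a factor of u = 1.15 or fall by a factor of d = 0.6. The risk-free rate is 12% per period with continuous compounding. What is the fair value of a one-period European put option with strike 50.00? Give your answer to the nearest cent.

0.62

Risk-neutral probability p = (e^0.12 − 0.6)/(1.15 − 0.6) = 0.5275/0.5500 = 0.9591
Terminal stock prices: S_u = 63.25, S_d = 33
Terminal payoffs (K − S): max(-13.25, 0) = 0, max(17, 0) = 17
Node 0 (S = 55): V_0 = e^(−0.12)·[0.9591·0.0000 + 0.0409·17.0000] = 0.6169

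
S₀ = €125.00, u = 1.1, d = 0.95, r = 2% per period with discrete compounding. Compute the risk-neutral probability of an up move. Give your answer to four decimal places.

Risk-neutral probability p = (1 + 0.02 − 0.95)/(1.1 − 0.95) = 0.0700/0.1500 = 0.4667

p = 0.4667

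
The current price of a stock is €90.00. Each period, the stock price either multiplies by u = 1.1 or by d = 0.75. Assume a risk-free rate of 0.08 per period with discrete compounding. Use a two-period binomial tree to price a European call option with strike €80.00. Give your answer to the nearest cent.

€22.03

Risk-neutral probability p = (1 + 0.08 − 0.75)/(1.1 − 0.75) = 0.3300/0.3500 = 0.9429
Terminal stock prices: S_uu = 108.9, S_ud = 74.25, S_dd = 50.62
Terminal payoffs (S − K): max(28.9, 0) = 28.9, max(-5.75, 0) = 0, max(-29.38, 0) = 0
Node u (S = 99): V_u = 1/1.08·[0.9429·28.9000 + 0.0571·0.0000] = 25.2302
Node d (S = 67.5): V_d = 1/1.08·[0.9429·0.0000 + 0.0571·0.0000] = 0.0000
Node 0 (S = 90): V_0 = 1/1.08·[0.9429·25.2302 + 0.0571·0.0000] = 22.0263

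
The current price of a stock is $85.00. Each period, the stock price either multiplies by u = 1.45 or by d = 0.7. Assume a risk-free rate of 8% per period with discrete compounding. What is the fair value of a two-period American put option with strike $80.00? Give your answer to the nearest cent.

$9.36

Risk-neutral probability p = (1 + 0.08 − 0.7)/(1.45 − 0.7) = 0.3800/0.7500 = 0.5067
Terminal stock prices: S_uu = 178.7, S_ud = 86.27, S_dd = 41.65
Terminal payoffs (K − S): max(-98.71, 0) = 0, max(-6.275, 0) = 0, max(38.35, 0) = 38.35
Node u (S = 123.2): continuation = 1/1.08·[0.5067·0.0000 + 0.4933·0.0000] = 0.0000; exercise value = 0.0000 ≤ continuation, so V_u = 0.0000
Node d (S = 59.5): continuation = 1/1.08·[0.5067·0.0000 + 0.4933·38.3500] = 17.5179; exercise value = 20.5000 > continuation, so V_d = 20.5000 (exercise)
Node 0 (S = 85): continuation = 1/1.08·[0.5067·0.0000 + 0.4933·20.5000] = 9.3642; exercise value = 0.0000 ≤ continuation, so V_0 = 9.3642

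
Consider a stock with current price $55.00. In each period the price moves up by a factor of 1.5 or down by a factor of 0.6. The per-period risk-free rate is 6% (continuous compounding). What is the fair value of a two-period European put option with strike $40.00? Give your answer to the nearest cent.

$4.25

Risk-neutral probability p = (e^0.06 − 0.6)/(1.5 − 0.6) = 0.4618/0.9000 = 0.5132
Terminal stock prices: S_uu = 123.8, S_ud = 49.5, S_dd = 19.8
Terminal payoffs (K − S): max(-83.75, 0) = 0, max(-9.5, 0) = 0, max(20.2, 0) = 20.2
Node u (S = 82.5): V_u = e^(−0.06)·[0.5132·0.0000 + 0.4868·0.0000] = 0.0000
Node d (S = 33): V_d = e^(−0.06)·[0.5132·0.0000 + 0.4868·20.2000] = 9.2616
Node 0 (S = 55): V_0 = e^(−0.06)·[0.5132·0.0000 + 0.4868·9.2616] = 4.2464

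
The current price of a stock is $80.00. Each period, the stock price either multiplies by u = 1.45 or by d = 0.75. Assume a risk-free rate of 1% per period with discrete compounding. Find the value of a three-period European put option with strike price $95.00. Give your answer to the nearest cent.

Risk-neutral probability p = (1 + 0.01 − 0.75)/(1.45 − 0.75) = 0.2600/0.7000 = 0.3714
Terminal stock prices: S_uuu = 243.9, S_uud = 126.1, S_udd = 65.25, S_ddd = 33.75
Terminal payoffs (K − S): max(-148.9, 0) = 0, max(-31.15, 0) = 0, max(29.75, 0) = 29.75, max(61.25, 0) = 61.25
Node uu (S = 168.2): V_uu = 1/1.01·[0.3714·0.0000 + 0.6286·0.0000] = 0.0000
Node ud (S = 87): V_ud = 1/1.01·[0.3714·0.0000 + 0.6286·29.7500] = 18.5149
Node dd (S = 45): V_dd = 1/1.01·[0.3714·29.7500 + 0.6286·61.2500] = 49.0594
Node u (S = 116): V_u = 1/1.01·[0.3714·0.0000 + 0.6286·18.5149] = 11.5227
Node d (S = 60): V_d = 1/1.01·[0.3714·18.5149 + 0.6286·49.0594] = 37.3409
Node 0 (S = 80): V_0 = 1/1.01·[0.3714·11.5227 + 0.6286·37.3409] = 27.4765

$27.48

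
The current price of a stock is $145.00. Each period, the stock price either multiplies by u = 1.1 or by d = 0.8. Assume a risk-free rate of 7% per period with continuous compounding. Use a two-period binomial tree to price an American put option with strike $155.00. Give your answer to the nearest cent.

$10.00

Risk-neutral probability p = (e^0.07 − 0.8)/(1.1 − 0.8) = 0.2725/0.3000 = 0.9084
Terminal stock prices: S_uu = 175.5, S_ud = 127.6, S_dd = 92.8
Terminal payoffs (K − S): max(-20.45, 0) = 0, max(27.4, 0) = 27.4, max(62.2, 0) = 62.2
Node u (S = 159.5): continuation = e^(−0.07)·[0.9084·0.0000 + 0.0916·27.4000] = 2.3412; exercise value = 0.0000 ≤ continuation, so V_u = 2.3412
Node d (S = 116): continuation = e^(−0.07)·[0.9084·27.4000 + 0.0916·62.2000] = 28.5210; exercise value = 39.0000 > continuation, so V_d = 39.0000 (exercise)
Node 0 (S = 145): continuation = e^(−0.07)·[0.9084·2.3412 + 0.0916·39.0000] = 5.3152; exercise value = 10.0000 > continuation, so V_0 = 10.0000 (exercise)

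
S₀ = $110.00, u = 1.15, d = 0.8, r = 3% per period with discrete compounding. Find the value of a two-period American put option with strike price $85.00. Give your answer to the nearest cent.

Risk-neutral probability p = (1 + 0.03 − 0.8)/(1.15 − 0.8) = 0.2300/0.3500 = 0.6571
Terminal stock prices: S_uu = 145.5, S_ud = 101.2, S_dd = 70.4
Terminal payoffs (K − S): max(-60.47, 0) = 0, max(-16.2, 0) = 0, max(14.6, 0) = 14.6
Node u (S = 126.5): continuation = 1/1.03·[0.6571·0.0000 + 0.3429·0.0000] = 0.0000; exercise value = 0.0000 ≤ continuation, so V_u = 0.0000
Node d (S = 88): continuation = 1/1.03·[0.6571·0.0000 + 0.3429·14.6000] = 4.8599; exercise value = 0.0000 ≤ continuation, so V_d = 4.8599
Node 0 (S = 110): continuation = 1/1.03·[0.6571·0.0000 + 0.3429·4.8599] = 1.6177; exercise value = 0.0000 ≤ continuation, so V_0 = 1.6177

$1.62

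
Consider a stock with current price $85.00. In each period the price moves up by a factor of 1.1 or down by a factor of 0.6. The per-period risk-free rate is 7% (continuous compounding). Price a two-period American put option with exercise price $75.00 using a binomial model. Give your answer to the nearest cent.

$2.08

Risk-neutral probability p = (e^0.07 − 0.6)/(1.1 − 0.6) = 0.4725/0.5000 = 0.9450
Terminal stock prices: S_uu = 102.9, S_ud = 56.1, S_dd = 30.6
Terminal payoffs (K − S): max(-27.85, 0) = 0, max(18.9, 0) = 18.9, max(44.4, 0) = 44.4
Node u (S = 93.5): continuation = e^(−0.07)·[0.9450·0.0000 + 0.0550·18.9000] = 0.9689; exercise value = 0.0000 ≤ continuation, so V_u = 0.9689
Node d (S = 51): continuation = e^(−0.07)·[0.9450·18.9000 + 0.0550·44.4000] = 18.9295; exercise value = 24.0000 > continuation, so V_d = 24.0000 (exercise)
Node 0 (S = 85): continuation = e^(−0.07)·[0.9450·0.9689 + 0.0550·24.0000] = 2.0841; exercise value = 0.0000 ≤ continuation, so V_0 = 2.0841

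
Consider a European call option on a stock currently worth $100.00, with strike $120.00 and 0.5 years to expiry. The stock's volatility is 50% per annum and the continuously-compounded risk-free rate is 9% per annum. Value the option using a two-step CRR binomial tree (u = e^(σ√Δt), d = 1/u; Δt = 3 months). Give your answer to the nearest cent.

$10.00

CRR parameters: u = e^(σ√Δt) = e^(0.5·√0.25) = 1.2840, d = 1/u = 0.7788
Per-period rate: rΔt = 0.09·0.25 = 0.0225, so R = e^0.0225 = 1.0228
Risk-neutral probability p = (e^0.0225 − 0.7788)/(1.2840 − 0.7788) = 0.2440/0.5052 = 0.4829
Terminal stock prices: S_uu = 164.9, S_ud = 100, S_dd = 60.65
Terminal payoffs (S − K): max(44.87, 0) = 44.87, max(-20, 0) = 0, max(-59.35, 0) = 0
Node u (S = 128.4): V_u = e^(−0.0225)·[0.4829·44.8721 + 0.5171·0.0000] = 21.1850
Node d (S = 77.88): V_d = e^(−0.0225)·[0.4829·0.0000 + 0.5171·0.0000] = 0.0000
Node 0 (S = 100): V_0 = e^(−0.0225)·[0.4829·21.1850 + 0.5171·0.0000] = 10.0019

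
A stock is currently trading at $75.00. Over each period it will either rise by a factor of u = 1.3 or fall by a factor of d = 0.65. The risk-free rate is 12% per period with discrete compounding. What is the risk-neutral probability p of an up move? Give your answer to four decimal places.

p = 0.7231

Risk-neutral probability p = (1 + 0.12 − 0.65)/(1.3 − 0.65) = 0.4700/0.6500 = 0.7231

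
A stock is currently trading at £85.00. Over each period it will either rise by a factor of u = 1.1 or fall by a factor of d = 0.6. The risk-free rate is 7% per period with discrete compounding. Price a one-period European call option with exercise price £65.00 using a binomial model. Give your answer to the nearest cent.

Risk-neutral probability p = (1 + 0.07 − 0.6)/(1.1 − 0.6) = 0.4700/0.5000 = 0.9400
Terminal stock prices: S_u = 93.5, S_d = 51
Terminal payoffs (S − K): max(28.5, 0) = 28.5, max(-14, 0) = 0
Node 0 (S = 85): V_0 = 1/1.07·[0.9400·28.5000 + 0.0600·0.0000] = 25.0374

£25.04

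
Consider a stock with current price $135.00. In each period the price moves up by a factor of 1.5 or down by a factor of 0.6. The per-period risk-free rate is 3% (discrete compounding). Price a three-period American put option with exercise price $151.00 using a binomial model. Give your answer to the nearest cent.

$44.95

Risk-neutral probability p = (1 + 0.03 − 0.6)/(1.5 − 0.6) = 0.4300/0.9000 = 0.4778
Terminal stock prices: S_uuu = 455.6, S_uud = 182.2, S_udd = 72.9, S_ddd = 29.16
Terminal payoffs (K − S): max(-304.6, 0) = 0, max(-31.25, 0) = 0, max(78.1, 0) = 78.1, max(121.8, 0) = 121.8
Node uu (S = 303.8): continuation = 1/1.03·[0.4778·0.0000 + 0.5222·0.0000] = 0.0000; exercise value = 0.0000 ≤ continuation, so V_uu = 0.0000
Node ud (S = 121.5): continuation = 1/1.03·[0.4778·0.0000 + 0.5222·78.1000] = 39.5976; exercise value = 29.5000 ≤ continuation, so V_ud = 39.5976
Node dd (S = 48.6): continuation = 1/1.03·[0.4778·78.1000 + 0.5222·121.8400] = 98.0019; exercise value = 102.4000 > continuation, so V_dd = 102.4000 (exercise)
Node u (S = 202.5): continuation = 1/1.03·[0.4778·0.0000 + 0.5222·39.5976] = 20.0765; exercise value = 0.0000 ≤ continuation, so V_u = 20.0765
Node d (S = 81): continuation = 1/1.03·[0.4778·39.5976 + 0.5222·102.4000] = 70.2858; exercise value = 70.0000 ≤ continuation, so V_d = 70.2858
Node 0 (S = 135): continuation = 1/1.03·[0.4778·20.0765 + 0.5222·70.2858] = 44.9485; exercise value = 16.0000 ≤ continuation, so V_0 = 44.9485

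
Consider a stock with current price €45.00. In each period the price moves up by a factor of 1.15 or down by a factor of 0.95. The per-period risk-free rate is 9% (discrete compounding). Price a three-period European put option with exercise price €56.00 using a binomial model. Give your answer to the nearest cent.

Risk-neutral probability p = (1 + 0.09 − 0.95)/(1.15 − 0.95) = 0.1400/0.2000 = 0.7000
Terminal stock prices: S_uuu = 68.44, S_uud = 56.54, S_udd = 46.7, S_ddd = 38.58
Terminal payoffs (K − S): max(-12.44, 0) = 0, max(-0.5369, 0) = 0, max(9.296, 0) = 9.296, max(17.42, 0) = 17.42
Node uu (S = 59.51): V_uu = 1/1.09·[0.7000·0.0000 + 0.3000·0.0000] = 0.0000
Node ud (S = 49.16): V_ud = 1/1.09·[0.7000·0.0000 + 0.3000·9.2956] = 2.5584
Node dd (S = 40.61): V_dd = 1/1.09·[0.7000·9.2956 + 0.3000·17.4181] = 10.7636
Node u (S = 51.75): V_u = 1/1.09·[0.7000·0.0000 + 0.3000·2.5584] = 0.7042
Node d (S = 42.75): V_d = 1/1.09·[0.7000·2.5584 + 0.3000·10.7636] = 4.6055
Node 0 (S = 45): V_0 = 1/1.09·[0.7000·0.7042 + 0.3000·4.6055] = 1.7198

€1.72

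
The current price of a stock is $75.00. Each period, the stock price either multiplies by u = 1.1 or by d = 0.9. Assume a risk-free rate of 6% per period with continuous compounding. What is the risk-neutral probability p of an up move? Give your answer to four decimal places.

Risk-neutral probability p = (e^0.06 − 0.9)/(1.1 − 0.9) = 0.1618/0.2000 = 0.8092

p = 0.8092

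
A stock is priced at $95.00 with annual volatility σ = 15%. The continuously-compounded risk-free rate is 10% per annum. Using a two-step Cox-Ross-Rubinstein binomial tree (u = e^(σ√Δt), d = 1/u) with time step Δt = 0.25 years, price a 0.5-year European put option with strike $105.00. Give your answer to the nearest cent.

$7.04

CRR parameters: u = e^(σ√Δt) = e^(0.15·√0.25) = 1.0779, d = 1/u = 0.9277
Per-period rate: rΔt = 0.1·0.25 = 0.025, so R = e^0.025 = 1.0253
Risk-neutral probability p = (e^0.025 − 0.9277)/(1.0779 − 0.9277) = 0.0976/0.1501 = 0.6499
Terminal stock prices: S_uu = 110.4, S_ud = 95, S_dd = 81.77
Terminal payoffs (K − S): max(-5.374, 0) = 0, max(10, 0) = 10, max(23.23, 0) = 23.23
Node u (S = 102.4): V_u = e^(−0.025)·[0.6499·0.0000 + 0.3501·10.0000] = 3.4149
Node d (S = 88.14): V_d = e^(−0.025)·[0.6499·10.0000 + 0.3501·23.2327] = 14.2719
Node 0 (S = 95): V_0 = e^(−0.025)·[0.6499·3.4149 + 0.3501·14.2719] = 7.0381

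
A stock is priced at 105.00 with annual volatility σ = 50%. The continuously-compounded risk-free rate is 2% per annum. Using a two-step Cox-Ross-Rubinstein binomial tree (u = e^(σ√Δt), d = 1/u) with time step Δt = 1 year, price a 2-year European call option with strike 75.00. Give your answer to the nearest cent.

CRR parameters: u = e^(σ√Δt) = e^(0.5·√1) = 1.6487, d = 1/u = 0.6065
Per-period rate: rΔt = 0.02·1 = 0.02, so R = e^0.02 = 1.0202
Risk-neutral probability p = (e^0.02 − 0.6065)/(1.6487 − 0.6065) = 0.4137/1.0422 = 0.3969
Terminal stock prices: S_uu = 285.4, S_ud = 105, S_dd = 38.63
Terminal payoffs (S − K): max(210.4, 0) = 210.4, max(30, 0) = 30, max(-36.37, 0) = 0
Node u (S = 173.1): V_u = e^(−0.02)·[0.3969·210.4196 + 0.6031·30.0000] = 99.6008
Node d (S = 63.69): V_d = e^(−0.02)·[0.3969·30.0000 + 0.6031·0.0000] = 11.6719
Node 0 (S = 105): V_0 = e^(−0.02)·[0.3969·99.6008 + 0.6031·11.6719] = 45.6508

45.65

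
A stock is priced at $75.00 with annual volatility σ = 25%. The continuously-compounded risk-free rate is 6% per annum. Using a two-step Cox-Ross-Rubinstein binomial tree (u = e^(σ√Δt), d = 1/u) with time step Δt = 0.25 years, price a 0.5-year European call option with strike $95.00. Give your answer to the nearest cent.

CRR parameters: u = e^(σ√Δt) = e^(0.25·√0.25) = 1.1331, d = 1/u = 0.8825
Per-period rate: rΔt = 0.06·0.25 = 0.015, so R = e^0.015 = 1.0151
Risk-neutral probability p = (e^0.015 − 0.8825)/(1.1331 − 0.8825) = 0.1326/0.2507 = 0.5291
Terminal stock prices: S_uu = 96.3, S_ud = 75, S_dd = 58.41
Terminal payoffs (S − K): max(1.302, 0) = 1.302, max(-20, 0) = 0, max(-36.59, 0) = 0
Node u (S = 84.99): V_u = e^(−0.015)·[0.5291·1.3019 + 0.4709·0.0000] = 0.6786
Node d (S = 66.19): V_d = e^(−0.015)·[0.5291·0.0000 + 0.4709·0.0000] = 0.0000
Node 0 (S = 75): V_0 = e^(−0.015)·[0.5291·0.6786 + 0.4709·0.0000] = 0.3537

$0.35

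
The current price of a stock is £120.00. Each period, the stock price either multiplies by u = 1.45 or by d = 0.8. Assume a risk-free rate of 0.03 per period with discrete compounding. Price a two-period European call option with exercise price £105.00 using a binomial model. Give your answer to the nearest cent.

Risk-neutral probability p = (1 + 0.03 − 0.8)/(1.45 − 0.8) = 0.2300/0.6500 = 0.3538
Terminal stock prices: S_uu = 252.3, S_ud = 139.2, S_dd = 76.8
Terminal payoffs (S − K): max(147.3, 0) = 147.3, max(34.2, 0) = 34.2, max(-28.2, 0) = 0
Node u (S = 174): V_u = 1/1.03·[0.3538·147.3000 + 0.6462·34.2000] = 72.0583
Node d (S = 96): V_d = 1/1.03·[0.3538·34.2000 + 0.6462·0.0000] = 11.7491
Node 0 (S = 120): V_0 = 1/1.03·[0.3538·72.0583 + 0.6462·11.7491] = 32.1255

£32.13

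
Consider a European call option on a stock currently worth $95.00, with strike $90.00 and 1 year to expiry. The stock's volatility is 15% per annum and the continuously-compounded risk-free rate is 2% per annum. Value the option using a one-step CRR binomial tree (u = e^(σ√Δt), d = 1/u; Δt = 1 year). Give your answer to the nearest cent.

$10.58

CRR parameters: u = e^(σ√Δt) = e^(0.15·√1) = 1.1618, d = 1/u = 0.8607
Per-period rate: rΔt = 0.02·1 = 0.02, so R = e^0.02 = 1.0202
Risk-neutral probability p = (e^0.02 − 0.8607)/(1.1618 − 0.8607) = 0.1595/0.3011 = 0.5297
Terminal stock prices: S_u = 110.4, S_d = 81.77
Terminal payoffs (S − K): max(20.37, 0) = 20.37, max(-8.233, 0) = 0
Node 0 (S = 95): V_0 = e^(−0.02)·[0.5297·20.3743 + 0.4703·0.0000] = 10.5777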